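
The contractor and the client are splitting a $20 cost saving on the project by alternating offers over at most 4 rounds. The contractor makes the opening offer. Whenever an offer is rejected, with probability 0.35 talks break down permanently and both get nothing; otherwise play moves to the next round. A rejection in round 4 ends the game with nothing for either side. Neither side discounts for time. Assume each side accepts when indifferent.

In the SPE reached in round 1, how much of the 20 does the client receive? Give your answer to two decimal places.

10.04

Round 4 (the client proposes): the contractor will accept anything ≥ 0, so the client offers 0 and keeps 20.
Round 3 (the contractor proposes): rejecting gives the client an expected 0.65 × 20 = 13; the contractor offers that and keeps 7.
Round 2 (the client proposes): rejecting gives the contractor an expected 0.65 × 7 = 4.55, so the client offers 4.55, keeping 15.45.
Round 1 (the contractor proposes): rejecting gives the client an expected 0.65 × 15.45 = 10.0425, so the contractor offers 10.0425, keeping 9.9575.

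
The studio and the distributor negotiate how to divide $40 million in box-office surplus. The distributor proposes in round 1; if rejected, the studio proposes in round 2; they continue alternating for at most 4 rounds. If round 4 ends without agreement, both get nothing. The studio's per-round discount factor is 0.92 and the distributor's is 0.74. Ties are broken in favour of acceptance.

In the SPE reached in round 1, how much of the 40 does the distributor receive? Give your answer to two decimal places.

Round 4 (the studio proposes): the distributor will accept anything ≥ 0, so the studio offers 0 and keeps 40.
Round 3 (the distributor proposes): the studio can get 40 next round, worth 0.92 × 40 = 36.8 now; the distributor offers that and keeps 3.2.
Round 2 (the studio proposes): the distributor can get 3.2 next round, worth 0.74 × 3.2 = 2.368 now, so the studio offers 2.368, keeping 37.632.
Round 1 (the distributor proposes): the studio can get 37.632 next round, worth 0.92 × 37.632 = 34.62144 now. The distributor offers 34.62144 and keeps 40 − 34.62144 = 5.37856.

5.38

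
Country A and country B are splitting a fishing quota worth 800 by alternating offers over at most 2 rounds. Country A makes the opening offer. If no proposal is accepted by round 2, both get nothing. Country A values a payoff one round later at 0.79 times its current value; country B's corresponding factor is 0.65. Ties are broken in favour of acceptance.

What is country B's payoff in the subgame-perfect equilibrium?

520

Round 2 (country B proposes): rejection yields 0 for country A; country B offers 0 and keeps 800.
Round 1 (country A proposes): country B can get 800 next round, worth 0.65 × 800 = 520 now; country A offers that and keeps 280.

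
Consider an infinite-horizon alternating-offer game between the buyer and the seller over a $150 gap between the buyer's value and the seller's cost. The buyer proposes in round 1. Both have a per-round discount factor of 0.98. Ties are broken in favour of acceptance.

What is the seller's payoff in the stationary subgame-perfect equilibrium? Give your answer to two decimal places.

In a stationary SPE each proposer offers the other exactly their discounted continuation value.
If the buyer keeps x when proposing and the seller keeps y when proposing, then x = 150 − 0.98y and y = 150 − 0.98x.
Solving: x = 150(1 − 0.98) / (1 − 0.98·0.98) = 3 / 0.0396 ≈ 75.7576.
The seller gets 150 − 75.7576 ≈ 74.2424.

74.24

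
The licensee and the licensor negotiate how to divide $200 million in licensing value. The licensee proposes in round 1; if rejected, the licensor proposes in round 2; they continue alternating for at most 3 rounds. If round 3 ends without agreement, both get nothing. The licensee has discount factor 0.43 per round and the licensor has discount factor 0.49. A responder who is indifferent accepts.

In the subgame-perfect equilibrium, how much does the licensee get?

144.14

Round 3 (the licensee proposes): the licensor will accept anything ≥ 0, so the licensee offers 0 and keeps 200.
Round 2 (the licensor proposes): the licensee can get 200 next round, worth 0.43 × 200 = 86 now; the licensor offers that and keeps 114.
Round 1 (the licensee proposes): the licensor can get 114 next round, worth 0.49 × 114 = 55.86 now, so the licensee offers 55.86, keeping 144.14.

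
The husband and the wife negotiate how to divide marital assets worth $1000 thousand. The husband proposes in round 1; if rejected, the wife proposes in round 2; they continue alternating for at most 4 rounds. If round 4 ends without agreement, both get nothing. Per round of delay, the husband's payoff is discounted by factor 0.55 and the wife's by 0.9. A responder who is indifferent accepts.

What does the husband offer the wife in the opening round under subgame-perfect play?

Round 4 (the wife proposes): the husband will accept anything ≥ 0, so the wife offers 0 and keeps 1000.
Round 3 (the husband proposes): the wife can get 1000 next round, worth 0.9 × 1000 = 900 now, so the husband offers 900, keeping 100.
Round 2 (the wife proposes): the husband can get 100 next round, worth 0.55 × 100 = 55 now; the wife offers that and keeps 945.
Round 1 (the husband proposes): the wife can get 945 next round, worth 0.9 × 945 = 850.5 now, so the husband offers 850.5, keeping 149.5.

850.5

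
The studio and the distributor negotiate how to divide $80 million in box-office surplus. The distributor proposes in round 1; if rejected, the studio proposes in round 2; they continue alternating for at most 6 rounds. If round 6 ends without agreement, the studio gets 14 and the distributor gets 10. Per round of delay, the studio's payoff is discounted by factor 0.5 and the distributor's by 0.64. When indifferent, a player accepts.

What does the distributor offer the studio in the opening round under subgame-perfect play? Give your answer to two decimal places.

22.59

Round 6 (the studio proposes): the distributor gets 10 if talks fail, so the studio offers 10 and keeps 70.
Round 5 (the distributor proposes): the studio can get 70 next round, worth 0.5 × 70 = 35 now, so the distributor offers 35, keeping 45.
Round 4 (the studio proposes): the distributor can get 45 next round, worth 0.64 × 45 = 28.8 now, so the studio offers 28.8, keeping 51.2.
Round 3 (the distributor proposes): the studio can get 51.2 next round, worth 0.5 × 51.2 = 25.6 now. The distributor offers 25.6 and keeps 80 − 25.6 = 54.4.
Round 2 (the studio proposes): the distributor can get 54.4 next round, worth 0.64 × 54.4 = 34.816 now, so the studio offers 34.816, keeping 45.184.
Round 1 (the distributor proposes): the studio can get 45.184 next round, worth 0.5 × 45.184 = 22.592 now; the distributor offers that and keeps 57.408.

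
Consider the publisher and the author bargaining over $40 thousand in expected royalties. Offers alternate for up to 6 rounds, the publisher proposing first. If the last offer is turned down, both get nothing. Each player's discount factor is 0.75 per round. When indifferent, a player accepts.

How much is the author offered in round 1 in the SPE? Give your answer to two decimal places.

21.21

Work backward from the last round.
Round 6 (the author proposes): the publisher will accept anything ≥ 0, so the author offers 0 and keeps 40.
Round 5 (the publisher proposes): the author can get 40 next round, worth 0.75 × 40 = 30 now. The publisher offers 30 and keeps 40 − 30 = 10.
Round 4 (the author proposes): the publisher can get 10 next round, worth 0.75 × 10 = 7.5 now; the author offers that and keeps 32.5.
Round 3 (the publisher proposes): the author can get 32.5 next round, worth 0.75 × 32.5 = 24.375 now, so the publisher offers 24.375, keeping 15.625.
Round 2 (the author proposes): the publisher can get 15.625 next round, worth 0.75 × 15.625 = 11.71875 now. The author offers 11.71875 and keeps 40 − 11.71875 = 28.28125.
Round 1 (the publisher proposes): the author can get 28.28125 next round, worth 0.75 × 28.28125 = 21.2109375 now; the publisher offers that and keeps 18.7890625.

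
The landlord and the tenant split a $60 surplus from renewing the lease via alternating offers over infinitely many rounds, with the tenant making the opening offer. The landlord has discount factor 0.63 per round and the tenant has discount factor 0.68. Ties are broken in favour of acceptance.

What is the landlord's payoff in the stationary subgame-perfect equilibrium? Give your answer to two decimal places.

In a stationary SPE each proposer offers the other exactly their discounted continuation value.
If the tenant keeps x when proposing and the landlord keeps y when proposing, then x = 60 − 0.63y and y = 60 − 0.68x.
Solving: x = 60(1 − 0.63) / (1 − 0.68·0.63) = 22.2 / 0.5716 ≈ 38.8383.
The landlord gets 60 − 38.8383 ≈ 21.1617.

21.16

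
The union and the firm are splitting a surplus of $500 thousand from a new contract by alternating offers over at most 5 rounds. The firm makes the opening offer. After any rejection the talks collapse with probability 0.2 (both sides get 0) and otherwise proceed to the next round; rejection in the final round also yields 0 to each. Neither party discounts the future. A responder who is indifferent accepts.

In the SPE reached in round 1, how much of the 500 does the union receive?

By backward induction:
Round 5 (the firm proposes): the union will accept anything ≥ 0, so the firm offers 0 and keeps 500.
Round 4 (the union proposes): rejecting gives the firm an expected 0.8 × 500 = 400; the union offers that and keeps 100.
Round 3 (the firm proposes): rejecting gives the union an expected 0.8 × 100 = 80; the firm offers that and keeps 420.
Round 2 (the union proposes): rejecting gives the firm an expected 0.8 × 420 = 336. The union offers 336 and keeps 500 − 336 = 164.
Round 1 (the firm proposes): rejecting gives the union an expected 0.8 × 164 = 131.2; the firm offers that and keeps 368.8.

131.2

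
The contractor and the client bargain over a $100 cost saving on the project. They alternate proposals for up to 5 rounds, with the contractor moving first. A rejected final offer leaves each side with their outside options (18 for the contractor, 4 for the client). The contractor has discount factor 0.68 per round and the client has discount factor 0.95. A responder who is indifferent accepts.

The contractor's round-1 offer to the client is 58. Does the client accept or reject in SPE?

Accept

Round 5 (the contractor proposes): the client gets 4 if talks fail, so the contractor offers 4 and keeps 96.
Round 4 (the client proposes): the contractor can get 96 next round, worth 0.68 × 96 = 65.28 now; the client offers that and keeps 34.72.
Round 3 (the contractor proposes): the client can get 34.72 next round, worth 0.95 × 34.72 = 32.984 now, so the contractor offers 32.984, keeping 67.016.
Round 2 (the client proposes): the contractor can get 67.016 next round, worth 0.68 × 67.016 = 45.57088 now; the client offers that and keeps 54.42912.
So by rejecting in round 1, the client gets 54.42912 next round, worth 0.95 × 54.42912 = 51.707664 now.
Offer 58 ≥ 51.707664, so the client accepts.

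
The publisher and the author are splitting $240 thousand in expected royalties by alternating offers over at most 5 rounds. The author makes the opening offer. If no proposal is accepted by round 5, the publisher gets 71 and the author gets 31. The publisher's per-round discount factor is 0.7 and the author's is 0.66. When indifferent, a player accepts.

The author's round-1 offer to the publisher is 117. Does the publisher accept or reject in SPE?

Round 5 (the author proposes): the publisher gets 71 if talks fail, so the author offers 71 and keeps 169.
Round 4 (the publisher proposes): the author can get 169 next round, worth 0.66 × 169 = 111.54 now, so the publisher offers 111.54, keeping 128.46.
Round 3 (the author proposes): the publisher can get 128.46 next round, worth 0.7 × 128.46 = 89.922 now; the author offers that and keeps 150.078.
Round 2 (the publisher proposes): the author can get 150.078 next round, worth 0.66 × 150.078 = 99.05148 now, so the publisher offers 99.05148, keeping 140.94852.
So by rejecting in round 1, the publisher gets 140.94852 next round, worth 0.7 × 140.94852 = 98.663964 now.
Offer 117 ≥ 98.663964, so the publisher accepts.

Accept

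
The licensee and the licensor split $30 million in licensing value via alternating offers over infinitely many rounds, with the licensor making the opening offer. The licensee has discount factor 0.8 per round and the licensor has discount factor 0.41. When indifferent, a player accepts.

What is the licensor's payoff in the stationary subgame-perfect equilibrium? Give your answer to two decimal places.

8.93

When the licensor proposes, the licensee accepts any offer worth at least 0.8 times what the licensee would get by proposing next round; and vice versa.
This gives x = 30 − 0.8y and y = 30 − 0.41x, where x and y are each side's share when it proposes.
Hence (1 − 0.8·0.41)x = 30(1 − 0.8), i.e. 0.672·x = 6.
x ≈ 8.9286; the licensee's share is 30 − x ≈ 21.0714.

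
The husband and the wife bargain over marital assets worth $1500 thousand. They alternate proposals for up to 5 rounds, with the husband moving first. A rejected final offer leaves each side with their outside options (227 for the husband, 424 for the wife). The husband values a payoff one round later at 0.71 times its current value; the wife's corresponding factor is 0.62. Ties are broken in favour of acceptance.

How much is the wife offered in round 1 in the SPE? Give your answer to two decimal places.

Round 5 (the husband proposes): the wife gets 424 if talks fail, so the husband offers 424 and keeps 1076.
Round 4 (the wife proposes): the husband can get 1076 next round, worth 0.71 × 1076 = 763.96 now. The wife offers 763.96 and keeps 1500 − 763.96 = 736.04.
Round 3 (the husband proposes): the wife can get 736.04 next round, worth 0.62 × 736.04 = 456.3448 now, so the husband offers 456.3448, keeping 1043.6552.
Round 2 (the wife proposes): the husband can get 1043.6552 next round, worth 0.71 × 1043.6552 = 740.995192 now, so the wife offers 740.995192, keeping 759.004808.
Round 1 (the husband proposes): the wife can get 759.004808 next round, worth 0.62 × 759.004808 = 470.58298096 now; the husband offers that and keeps 1029.41701904.

470.58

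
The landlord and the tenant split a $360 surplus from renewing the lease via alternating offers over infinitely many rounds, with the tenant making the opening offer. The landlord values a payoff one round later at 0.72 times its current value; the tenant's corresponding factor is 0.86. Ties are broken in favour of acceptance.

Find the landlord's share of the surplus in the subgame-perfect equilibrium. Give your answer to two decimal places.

When the tenant proposes, the landlord accepts any offer worth at least 0.72 times what the landlord would get by proposing next round; and vice versa.
This gives x = 360 − 0.72y and y = 360 − 0.86x, where x and y are each side's share when it proposes.
Hence (1 − 0.72·0.86)x = 360(1 − 0.72), i.e. 0.3808·x = 100.8.
x ≈ 264.7059; the landlord's share is 360 − x ≈ 95.2941.

95.29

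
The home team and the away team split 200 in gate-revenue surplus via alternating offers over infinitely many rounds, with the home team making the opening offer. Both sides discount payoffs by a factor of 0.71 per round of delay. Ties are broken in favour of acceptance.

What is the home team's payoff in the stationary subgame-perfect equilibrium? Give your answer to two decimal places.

116.96

When the home team proposes, the away team accepts any offer worth at least 0.71 times what the away team would get by proposing next round; and vice versa.
This gives x = 200 − 0.71y and y = 200 − 0.71x, where x and y are each side's share when it proposes.
Hence (1 − 0.71·0.71)x = 200(1 − 0.71), i.e. 0.4959·x = 58.
x ≈ 116.9591; the away team's share is 200 − x ≈ 83.0409.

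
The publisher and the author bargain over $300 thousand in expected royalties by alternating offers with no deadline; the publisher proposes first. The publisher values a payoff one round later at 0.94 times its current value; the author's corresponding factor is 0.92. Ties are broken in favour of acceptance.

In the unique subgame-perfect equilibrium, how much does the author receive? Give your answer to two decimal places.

In a stationary SPE each proposer offers the other exactly their discounted continuation value.
If the publisher keeps x when proposing and the author keeps y when proposing, then x = 300 − 0.92y and y = 300 − 0.94x.
Solving: x = 300(1 − 0.92) / (1 − 0.94·0.92) = 24 / 0.1352 ≈ 177.5148.
The author gets 300 − 177.5148 ≈ 122.4852.

122.49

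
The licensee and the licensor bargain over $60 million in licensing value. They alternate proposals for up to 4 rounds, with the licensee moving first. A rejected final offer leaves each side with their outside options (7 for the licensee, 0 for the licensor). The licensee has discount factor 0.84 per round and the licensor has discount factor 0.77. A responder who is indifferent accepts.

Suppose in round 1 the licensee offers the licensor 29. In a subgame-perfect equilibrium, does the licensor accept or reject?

Reject

Work out the licensor's continuation value if the offer is rejected.
Round 4 (the licensor proposes): the licensee gets 7 if talks fail, so the licensor offers 7 and keeps 53.
Round 3 (the licensee proposes): the licensor can get 53 next round, worth 0.77 × 53 = 40.81 now, so the licensee offers 40.81, keeping 19.19.
Round 2 (the licensor proposes): the licensee can get 19.19 next round, worth 0.84 × 19.19 = 16.1196 now. The licensor offers 16.1196 and keeps 60 − 16.1196 = 43.8804.
So by rejecting in round 1, the licensor gets 43.8804 next round, worth 0.77 × 43.8804 = 33.787908 now.
Offer 29 < 33.787908, so the licensor rejects.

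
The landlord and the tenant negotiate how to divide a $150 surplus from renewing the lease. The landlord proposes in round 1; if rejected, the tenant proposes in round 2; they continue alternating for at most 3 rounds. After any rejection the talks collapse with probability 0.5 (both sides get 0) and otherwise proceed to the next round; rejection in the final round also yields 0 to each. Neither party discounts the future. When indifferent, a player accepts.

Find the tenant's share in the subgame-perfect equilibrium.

By backward induction:
Round 3 (the landlord proposes): the tenant will accept anything ≥ 0, so the landlord offers 0 and keeps 150.
Round 2 (the tenant proposes): rejecting gives the landlord an expected 0.5 × 150 = 75, so the tenant offers 75, keeping 75.
Round 1 (the landlord proposes): rejecting gives the tenant an expected 0.5 × 75 = 37.5; the landlord offers that and keeps 112.5.

37.5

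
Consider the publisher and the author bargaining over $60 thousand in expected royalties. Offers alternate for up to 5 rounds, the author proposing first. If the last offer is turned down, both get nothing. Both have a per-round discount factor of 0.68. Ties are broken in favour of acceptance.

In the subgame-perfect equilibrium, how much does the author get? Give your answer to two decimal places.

40.91

Round 5 (the author proposes): the publisher will accept anything ≥ 0, so the author offers 0 and keeps 60.
Round 4 (the publisher proposes): the author can get 60 next round, worth 0.68 × 60 = 40.8 now; the publisher offers that and keeps 19.2.
Round 3 (the author proposes): the publisher can get 19.2 next round, worth 0.68 × 19.2 = 13.056 now. The author offers 13.056 and keeps 60 − 13.056 = 46.944.
Round 2 (the publisher proposes): the author can get 46.944 next round, worth 0.68 × 46.944 = 31.92192 now, so the publisher offers 31.92192, keeping 28.07808.
Round 1 (the author proposes): the publisher can get 28.07808 next round, worth 0.68 × 28.07808 = 19.0930944 now. The author offers 19.0930944 and keeps 60 − 19.0930944 = 40.9069056.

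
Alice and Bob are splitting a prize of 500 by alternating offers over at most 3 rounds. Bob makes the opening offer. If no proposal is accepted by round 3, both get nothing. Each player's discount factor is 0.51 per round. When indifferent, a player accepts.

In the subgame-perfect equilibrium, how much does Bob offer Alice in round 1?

Round 3 (Bob proposes): rejection yields 0 for Alice; Bob offers 0 and keeps 500.
Round 2 (Alice proposes): Bob can get 500 next round, worth 0.51 × 500 = 255 now, so Alice offers 255, keeping 245.
Round 1 (Bob proposes): Alice can get 245 next round, worth 0.51 × 245 = 124.95 now, so Bob offers 124.95, keeping 375.05.

124.95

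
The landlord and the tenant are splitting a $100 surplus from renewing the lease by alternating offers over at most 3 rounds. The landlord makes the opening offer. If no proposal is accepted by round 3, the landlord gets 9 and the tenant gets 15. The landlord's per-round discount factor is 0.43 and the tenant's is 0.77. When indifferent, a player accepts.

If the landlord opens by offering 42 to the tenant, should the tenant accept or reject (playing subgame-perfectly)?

Reject

Work out the tenant's continuation value if the offer is rejected.
Round 3 (the landlord proposes): the tenant gets 15 if talks fail, so the landlord offers 15 and keeps 85.
Round 2 (the tenant proposes): the landlord can get 85 next round, worth 0.43 × 85 = 36.55 now, so the tenant offers 36.55, keeping 63.45.
So by rejecting in round 1, the tenant gets 63.45 next round, worth 0.77 × 63.45 = 48.8565 now.
Offer 42 < 48.8565, so the tenant rejects.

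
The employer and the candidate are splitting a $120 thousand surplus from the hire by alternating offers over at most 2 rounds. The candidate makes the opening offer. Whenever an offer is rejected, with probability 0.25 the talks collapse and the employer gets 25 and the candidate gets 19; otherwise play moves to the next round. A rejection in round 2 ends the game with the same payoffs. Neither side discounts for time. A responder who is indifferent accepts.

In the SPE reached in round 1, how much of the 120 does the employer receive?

Round 2 (the employer proposes): the candidate gets 19 if talks fail, so the employer offers 19 and keeps 101.
Round 1 (the candidate proposes): rejecting gives the employer an expected 0.75 × 101 + 0.25 × 25 = 82. The candidate offers 82 and keeps 120 − 82 = 38.

82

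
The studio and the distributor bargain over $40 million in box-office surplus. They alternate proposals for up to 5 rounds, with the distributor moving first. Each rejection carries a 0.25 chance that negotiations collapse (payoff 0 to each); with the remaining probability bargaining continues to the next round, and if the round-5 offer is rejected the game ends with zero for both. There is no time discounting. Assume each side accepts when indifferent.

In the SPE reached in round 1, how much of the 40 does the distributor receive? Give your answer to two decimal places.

28.28

Round 5 (the distributor proposes): the studio will accept anything ≥ 0, so the distributor offers 0 and keeps 40.
Round 4 (the studio proposes): rejecting gives the distributor an expected 0.75 × 40 = 30; the studio offers that and keeps 10.
Round 3 (the distributor proposes): rejecting gives the studio an expected 0.75 × 10 = 7.5; the distributor offers that and keeps 32.5.
Round 2 (the studio proposes): rejecting gives the distributor an expected 0.75 × 32.5 = 24.375; the studio offers that and keeps 15.625.
Round 1 (the distributor proposes): rejecting gives the studio an expected 0.75 × 15.625 = 11.71875, so the distributor offers 11.71875, keeping 28.28125.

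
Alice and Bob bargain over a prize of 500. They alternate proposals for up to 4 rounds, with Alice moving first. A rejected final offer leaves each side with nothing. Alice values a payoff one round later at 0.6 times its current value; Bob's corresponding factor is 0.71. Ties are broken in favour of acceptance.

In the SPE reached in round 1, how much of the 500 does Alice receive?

206.77

Round 4 (Bob proposes): Alice will accept anything ≥ 0, so Bob offers 0 and keeps 500.
Round 3 (Alice proposes): Bob can get 500 next round, worth 0.71 × 500 = 355 now; Alice offers that and keeps 145.
Round 2 (Bob proposes): Alice can get 145 next round, worth 0.6 × 145 = 87 now; Bob offers that and keeps 413.
Round 1 (Alice proposes): Bob can get 413 next round, worth 0.71 × 413 = 293.23 now; Alice offers that and keeps 206.77.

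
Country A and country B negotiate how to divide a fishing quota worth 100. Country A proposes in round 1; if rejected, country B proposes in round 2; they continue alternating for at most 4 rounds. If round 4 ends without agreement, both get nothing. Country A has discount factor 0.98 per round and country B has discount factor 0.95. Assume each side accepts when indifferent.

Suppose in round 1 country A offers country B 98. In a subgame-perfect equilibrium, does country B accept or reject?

Work out country B's continuation value if the offer is rejected.
Round 4 (country B proposes): country A will accept anything ≥ 0, so country B offers 0 and keeps 100.
Round 3 (country A proposes): country B can get 100 next round, worth 0.95 × 100 = 95 now; country A offers that and keeps 5.
Round 2 (country B proposes): country A can get 5 next round, worth 0.98 × 5 = 4.9 now, so country B offers 4.9, keeping 95.1.
So by rejecting in round 1, country B gets 95.1 next round, worth 0.95 × 95.1 = 90.345 now.
Offer 98 ≥ 90.345, so country B accepts.

Accept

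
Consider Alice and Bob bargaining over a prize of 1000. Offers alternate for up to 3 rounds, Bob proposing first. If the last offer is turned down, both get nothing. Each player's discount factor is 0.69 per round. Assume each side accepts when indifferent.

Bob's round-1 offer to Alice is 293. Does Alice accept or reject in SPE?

Accept

Round 3 (Bob proposes): Alice will accept anything ≥ 0, so Bob offers 0 and keeps 1000.
Round 2 (Alice proposes): Bob can get 1000 next round, worth 0.69 × 1000 = 690 now, so Alice offers 690, keeping 310.
So by rejecting in round 1, Alice gets 310 next round, worth 0.69 × 310 = 213.9 now.
Offer 293 ≥ 213.9, so Alice accepts.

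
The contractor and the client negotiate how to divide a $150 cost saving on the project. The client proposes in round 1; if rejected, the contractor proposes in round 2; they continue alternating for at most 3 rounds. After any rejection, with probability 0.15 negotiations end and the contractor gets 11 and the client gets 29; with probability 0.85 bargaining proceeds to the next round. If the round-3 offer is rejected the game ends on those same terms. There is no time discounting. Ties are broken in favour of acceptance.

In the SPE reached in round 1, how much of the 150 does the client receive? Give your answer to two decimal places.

124.98

Round 3 (the client proposes): the contractor gets 11 if talks fail, so the client offers 11 and keeps 139.
Round 2 (the contractor proposes): rejecting gives the client an expected 0.85 × 139 + 0.15 × 29 = 122.5. The contractor offers 122.5 and keeps 150 − 122.5 = 27.5.
Round 1 (the client proposes): rejecting gives the contractor an expected 0.85 × 27.5 + 0.15 × 11 = 25.025, so the client offers 25.025, keeping 124.975.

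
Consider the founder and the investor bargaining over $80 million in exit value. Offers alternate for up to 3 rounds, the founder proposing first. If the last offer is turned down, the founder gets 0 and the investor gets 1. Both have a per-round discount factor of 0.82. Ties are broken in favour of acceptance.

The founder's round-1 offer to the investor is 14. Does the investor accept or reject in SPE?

Work out the investor's continuation value if the offer is rejected.
Round 3 (the founder proposes): the investor gets 1 if talks fail, so the founder offers 1 and keeps 79.
Round 2 (the investor proposes): the founder can get 79 next round, worth 0.82 × 79 = 64.78 now. The investor offers 64.78 and keeps 80 − 64.78 = 15.22.
So by rejecting in round 1, the investor gets 15.22 next round, worth 0.82 × 15.22 = 12.4804 now.
Offer 14 ≥ 12.4804, so the investor accepts.

Accept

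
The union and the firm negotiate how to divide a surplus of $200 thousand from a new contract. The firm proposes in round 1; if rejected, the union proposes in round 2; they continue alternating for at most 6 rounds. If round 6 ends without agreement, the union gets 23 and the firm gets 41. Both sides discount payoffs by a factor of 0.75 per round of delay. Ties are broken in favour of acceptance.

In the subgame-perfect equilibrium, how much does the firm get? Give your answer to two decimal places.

103.67

Work backward from the last round.
Round 6 (the union proposes): the firm gets 41 if talks fail, so the union offers 41 and keeps 159.
Round 5 (the firm proposes): the union can get 159 next round, worth 0.75 × 159 = 119.25 now. The firm offers 119.25 and keeps 200 − 119.25 = 80.75.
Round 4 (the union proposes): the firm can get 80.75 next round, worth 0.75 × 80.75 = 60.5625 now. The union offers 60.5625 and keeps 200 − 60.5625 = 139.4375.
Round 3 (the firm proposes): the union can get 139.4375 next round, worth 0.75 × 139.4375 = 104.578125 now. The firm offers 104.578125 and keeps 200 − 104.578125 = 95.421875.
Round 2 (the union proposes): the firm can get 95.421875 next round, worth 0.75 × 95.421875 = 71.56640625 now, so the union offers 71.56640625, keeping 128.43359375.
Round 1 (the firm proposes): the union can get 128.43359375 next round, worth 0.75 × 128.43359375 = 96.3251953125 now, so the firm offers 96.3251953125, keeping 103.6748046875.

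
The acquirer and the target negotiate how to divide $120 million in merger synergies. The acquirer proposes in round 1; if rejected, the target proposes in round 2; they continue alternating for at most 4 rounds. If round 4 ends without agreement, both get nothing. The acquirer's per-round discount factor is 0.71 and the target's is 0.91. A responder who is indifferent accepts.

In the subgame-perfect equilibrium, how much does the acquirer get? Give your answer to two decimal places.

17.78

Round 4 (the target proposes): rejection yields 0 for the acquirer; the target offers 0 and keeps 120.
Round 3 (the acquirer proposes): the target can get 120 next round, worth 0.91 × 120 = 109.2 now. The acquirer offers 109.2 and keeps 120 − 109.2 = 10.8.
Round 2 (the target proposes): the acquirer can get 10.8 next round, worth 0.71 × 10.8 = 7.668 now. The target offers 7.668 and keeps 120 − 7.668 = 112.332.
Round 1 (the acquirer proposes): the target can get 112.332 next round, worth 0.91 × 112.332 = 102.22212 now; the acquirer offers that and keeps 17.77788.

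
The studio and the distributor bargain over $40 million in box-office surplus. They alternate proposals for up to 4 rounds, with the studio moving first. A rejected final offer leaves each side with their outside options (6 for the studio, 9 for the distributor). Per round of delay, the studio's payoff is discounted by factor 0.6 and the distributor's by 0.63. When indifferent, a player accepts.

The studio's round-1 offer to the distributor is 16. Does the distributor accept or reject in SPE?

Round 4 (the distributor proposes): the studio gets 6 if talks fail, so the distributor offers 6 and keeps 34.
Round 3 (the studio proposes): the distributor can get 34 next round, worth 0.63 × 34 = 21.42 now, so the studio offers 21.42, keeping 18.58.
Round 2 (the distributor proposes): the studio can get 18.58 next round, worth 0.6 × 18.58 = 11.148 now, so the distributor offers 11.148, keeping 28.852.
So by rejecting in round 1, the distributor gets 28.852 next round, worth 0.63 × 28.852 = 18.17676 now.
Offer 16 < 18.17676, so the distributor rejects.

Reject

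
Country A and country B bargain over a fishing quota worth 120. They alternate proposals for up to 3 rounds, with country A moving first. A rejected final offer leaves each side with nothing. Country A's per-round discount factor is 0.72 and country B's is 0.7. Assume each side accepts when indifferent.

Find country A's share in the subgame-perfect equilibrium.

96.48

Work backward from the last round.
Round 3 (country A proposes): country B will accept anything ≥ 0, so country A offers 0 and keeps 120.
Round 2 (country B proposes): country A can get 120 next round, worth 0.72 × 120 = 86.4 now; country B offers that and keeps 33.6.
Round 1 (country A proposes): country B can get 33.6 next round, worth 0.7 × 33.6 = 23.52 now, so country A offers 23.52, keeping 96.48.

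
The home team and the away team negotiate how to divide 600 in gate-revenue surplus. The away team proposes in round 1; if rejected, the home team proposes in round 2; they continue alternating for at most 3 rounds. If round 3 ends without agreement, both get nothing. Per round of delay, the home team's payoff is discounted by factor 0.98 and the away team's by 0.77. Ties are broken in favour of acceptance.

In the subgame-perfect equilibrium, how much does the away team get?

By backward induction:
Round 3 (the away team proposes): rejection yields 0 for the home team; the away team offers 0 and keeps 600.
Round 2 (the home team proposes): the away team can get 600 next round, worth 0.77 × 600 = 462 now. The home team offers 462 and keeps 600 − 462 = 138.
Round 1 (the away team proposes): the home team can get 138 next round, worth 0.98 × 138 = 135.24 now; the away team offers that and keeps 464.76.

464.76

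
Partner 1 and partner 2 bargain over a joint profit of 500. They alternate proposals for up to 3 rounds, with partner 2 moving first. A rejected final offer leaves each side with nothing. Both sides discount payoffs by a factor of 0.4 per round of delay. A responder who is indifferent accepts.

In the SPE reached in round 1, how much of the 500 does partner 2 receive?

Round 3 (partner 2 proposes): rejection yields 0 for partner 1; partner 2 offers 0 and keeps 500.
Round 2 (partner 1 proposes): partner 2 can get 500 next round, worth 0.4 × 500 = 200 now; partner 1 offers that and keeps 300.
Round 1 (partner 2 proposes): partner 1 can get 300 next round, worth 0.4 × 300 = 120 now; partner 2 offers that and keeps 380.

380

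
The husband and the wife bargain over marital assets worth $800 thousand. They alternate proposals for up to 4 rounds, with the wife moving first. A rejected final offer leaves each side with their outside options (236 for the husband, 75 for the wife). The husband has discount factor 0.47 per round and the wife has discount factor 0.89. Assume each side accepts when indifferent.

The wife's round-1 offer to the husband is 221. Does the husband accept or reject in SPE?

Accept

Work out the husband's continuation value if the offer is rejected.
Round 4 (the husband proposes): the wife gets 75 if talks fail, so the husband offers 75 and keeps 725.
Round 3 (the wife proposes): the husband can get 725 next round, worth 0.47 × 725 = 340.75 now. The wife offers 340.75 and keeps 800 − 340.75 = 459.25.
Round 2 (the husband proposes): the wife can get 459.25 next round, worth 0.89 × 459.25 = 408.7325 now. The husband offers 408.7325 and keeps 800 − 408.7325 = 391.2675.
So by rejecting in round 1, the husband gets 391.2675 next round, worth 0.47 × 391.2675 = 183.895725 now.
Offer 221 ≥ 183.895725, so the husband accepts.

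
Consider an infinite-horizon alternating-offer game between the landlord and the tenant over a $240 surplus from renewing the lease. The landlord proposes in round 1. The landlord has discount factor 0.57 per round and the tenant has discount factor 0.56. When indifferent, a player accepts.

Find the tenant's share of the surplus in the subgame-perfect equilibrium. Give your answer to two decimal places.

In a stationary SPE each proposer offers the other exactly their discounted continuation value.
If the landlord keeps x when proposing and the tenant keeps y when proposing, then x = 240 − 0.56y and y = 240 − 0.57x.
Solving: x = 240(1 − 0.56) / (1 − 0.57·0.56) = 105.6 / 0.6808 ≈ 155.1116.
The tenant gets 240 − 155.1116 ≈ 84.8884.

84.89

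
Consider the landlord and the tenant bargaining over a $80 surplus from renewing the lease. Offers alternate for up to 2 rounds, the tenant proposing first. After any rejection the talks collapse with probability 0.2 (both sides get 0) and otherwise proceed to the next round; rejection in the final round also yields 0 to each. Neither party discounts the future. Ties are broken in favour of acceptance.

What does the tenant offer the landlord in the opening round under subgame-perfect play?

Round 2 (the landlord proposes): rejection yields 0 for the tenant; the landlord offers 0 and keeps 80.
Round 1 (the tenant proposes): rejecting gives the landlord an expected 0.8 × 80 = 64. The tenant offers 64 and keeps 80 − 64 = 16.

64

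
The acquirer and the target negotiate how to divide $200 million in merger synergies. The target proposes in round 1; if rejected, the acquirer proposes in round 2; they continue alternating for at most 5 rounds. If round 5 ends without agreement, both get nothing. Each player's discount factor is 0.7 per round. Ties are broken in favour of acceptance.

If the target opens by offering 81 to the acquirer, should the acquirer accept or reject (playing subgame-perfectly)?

Round 5 (the target proposes): rejection yields 0 for the acquirer; the target offers 0 and keeps 200.
Round 4 (the acquirer proposes): the target can get 200 next round, worth 0.7 × 200 = 140 now. The acquirer offers 140 and keeps 200 − 140 = 60.
Round 3 (the target proposes): the acquirer can get 60 next round, worth 0.7 × 60 = 42 now, so the target offers 42, keeping 158.
Round 2 (the acquirer proposes): the target can get 158 next round, worth 0.7 × 158 = 110.6 now; the acquirer offers that and keeps 89.4.
So by rejecting in round 1, the acquirer gets 89.4 next round, worth 0.7 × 89.4 = 62.58 now.
Offer 81 ≥ 62.58, so the acquirer accepts.

Accept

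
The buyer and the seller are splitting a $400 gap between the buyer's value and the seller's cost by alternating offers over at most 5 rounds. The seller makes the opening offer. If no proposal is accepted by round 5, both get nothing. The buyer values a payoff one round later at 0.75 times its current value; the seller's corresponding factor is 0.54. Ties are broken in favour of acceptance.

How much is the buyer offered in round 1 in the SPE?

Work backward from the last round.
Round 5 (the seller proposes): rejection yields 0 for the buyer; the seller offers 0 and keeps 400.
Round 4 (the buyer proposes): the seller can get 400 next round, worth 0.54 × 400 = 216 now; the buyer offers that and keeps 184.
Round 3 (the seller proposes): the buyer can get 184 next round, worth 0.75 × 184 = 138 now, so the seller offers 138, keeping 262.
Round 2 (the buyer proposes): the seller can get 262 next round, worth 0.54 × 262 = 141.48 now, so the buyer offers 141.48, keeping 258.52.
Round 1 (the seller proposes): the buyer can get 258.52 next round, worth 0.75 × 258.52 = 193.89 now, so the seller offers 193.89, keeping 206.11.

193.89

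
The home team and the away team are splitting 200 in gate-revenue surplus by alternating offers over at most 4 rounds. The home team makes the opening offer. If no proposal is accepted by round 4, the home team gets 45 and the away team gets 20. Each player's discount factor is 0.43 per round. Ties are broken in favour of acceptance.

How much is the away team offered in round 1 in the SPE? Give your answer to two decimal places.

Round 4 (the away team proposes): the home team gets 45 if talks fail, so the away team offers 45 and keeps 155.
Round 3 (the home team proposes): the away team can get 155 next round, worth 0.43 × 155 = 66.65 now; the home team offers that and keeps 133.35.
Round 2 (the away team proposes): the home team can get 133.35 next round, worth 0.43 × 133.35 = 57.3405 now, so the away team offers 57.3405, keeping 142.6595.
Round 1 (the home team proposes): the away team can get 142.6595 next round, worth 0.43 × 142.6595 = 61.343585 now, so the home team offers 61.343585, keeping 138.656415.

61.34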